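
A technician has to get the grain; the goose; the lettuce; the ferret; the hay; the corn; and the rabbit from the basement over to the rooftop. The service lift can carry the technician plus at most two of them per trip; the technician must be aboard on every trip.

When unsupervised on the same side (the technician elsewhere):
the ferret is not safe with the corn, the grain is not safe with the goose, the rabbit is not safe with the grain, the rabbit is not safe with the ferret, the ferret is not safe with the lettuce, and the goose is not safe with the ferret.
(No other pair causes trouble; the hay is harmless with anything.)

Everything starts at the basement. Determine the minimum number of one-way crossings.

9

Counting alone: the technician can take at most 2 across per trip to the rooftop, so moving all 7 needs at least 4 loaded trips out, with a return between consecutive ones — at least 7 crossings.
The safety rule pushes this higher. Following every safe sequence of crossings, the most of the 7 that can be at the rooftop as the service lift arrives there on crossing 7 is 6 — never all 7.
So no plan with fewer than 9 crossings exists, and this one achieves 9:
1. Technician goes to the rooftop with the ferret and the grain.  [the basement: the corn, the goose, the hay, the lettuce, the rabbit | the rooftop: the ferret, the grain]
2. Technician goes back to the basement alone.  [the basement: the corn, the goose, the hay, the lettuce, the rabbit | the rooftop: the ferret, the grain]
3. Technician goes to the rooftop with the hay.  [the basement: the corn, the goose, the lettuce, the rabbit | the rooftop: the ferret, the grain, the hay]
4. Technician goes back to the basement alone.  [the basement: the corn, the goose, the lettuce, the rabbit | the rooftop: the ferret, the grain, the hay]
5. Technician goes to the rooftop with the goose and the lettuce.  [the basement: the corn, the rabbit | the rooftop: the ferret, the goose, the grain, the hay, the lettuce]
6. Technician goes back to the basement with the ferret and the grain.  [the basement: the corn, the ferret, the grain, the rabbit | the rooftop: the goose, the hay, the lettuce]
7. Technician goes to the rooftop with the corn and the rabbit.  [the basement: the ferret, the grain | the rooftop: the corn, the goose, the hay, the lettuce, the rabbit]
8. Technician goes back to the basement alone.  [the basement: the ferret, the grain | the rooftop: the corn, the goose, the hay, the lettuce, the rabbit]
9. Technician goes to the rooftop with the ferret and the grain.  [the basement: — | the rooftop: the corn, the ferret, the goose, the grain, the hay, the lettuce, the rabbit]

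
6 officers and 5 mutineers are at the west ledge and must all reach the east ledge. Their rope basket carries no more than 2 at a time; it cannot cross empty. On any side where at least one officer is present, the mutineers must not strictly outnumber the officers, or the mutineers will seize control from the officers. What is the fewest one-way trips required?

Counting alone: each trip to the east ledge takes at most 2 across and each return brings at least 1 back, so after t trips out (and t−1 returns) at most 2t − (t−1) of the 11 are across; that first reaches 11 at t = 10, so at least 19 crossings are needed.
The plan below uses exactly 19 crossings, so it is optimal:
1. 2 mutineers → the east ledge.  (the west ledge: 6O 3M; the east ledge: 0O 2M)
2. 1 mutineer ← the west ledge.  (the west ledge: 6O 4M; the east ledge: 0O 1M)
3. 2 mutineers → the east ledge.  (the west ledge: 6O 2M; the east ledge: 0O 3M)
4. 1 mutineer ← the west ledge.  (the west ledge: 6O 3M; the east ledge: 0O 2M)
5. 2 officers → the east ledge.  (the west ledge: 4O 3M; the east ledge: 2O 2M)
6. 1 mutineer ← the west ledge.  (the west ledge: 4O 4M; the east ledge: 2O 1M)
7. 1 officer and 1 mutineer → the east ledge.  (the west ledge: 3O 3M; the east ledge: 3O 2M)
8. 1 officer ← the west ledge.  (the west ledge: 4O 3M; the east ledge: 2O 2M)
9. 1 officer and 1 mutineer → the east ledge.  (the west ledge: 3O 2M; the east ledge: 3O 3M)
10. 1 mutineer ← the west ledge.  (the west ledge: 3O 3M; the east ledge: 3O 2M)
11. 1 officer and 1 mutineer → the east ledge.  (the west ledge: 2O 2M; the east ledge: 4O 3M)
12. 1 officer ← the west ledge.  (the west ledge: 3O 2M; the east ledge: 3O 3M)
13. 1 officer and 1 mutineer → the east ledge.  (the west ledge: 2O 1M; the east ledge: 4O 4M)
14. 1 mutineer ← the west ledge.  (the west ledge: 2O 2M; the east ledge: 4O 3M)
15. 1 officer and 1 mutineer → the east ledge.  (the west ledge: 1O 1M; the east ledge: 5O 4M)
16. 1 officer ← the west ledge.  (the west ledge: 2O 1M; the east ledge: 4O 4M)
17. 1 officer and 1 mutineer → the east ledge.  (the west ledge: 1O 0M; the east ledge: 5O 5M)
18. 1 mutineer ← the west ledge.  (the west ledge: 1O 1M; the east ledge: 5O 4M)
19. 1 officer and 1 mutineer → the east ledge.  (the west ledge: 0O 0M; the east ledge: 6O 5M)

19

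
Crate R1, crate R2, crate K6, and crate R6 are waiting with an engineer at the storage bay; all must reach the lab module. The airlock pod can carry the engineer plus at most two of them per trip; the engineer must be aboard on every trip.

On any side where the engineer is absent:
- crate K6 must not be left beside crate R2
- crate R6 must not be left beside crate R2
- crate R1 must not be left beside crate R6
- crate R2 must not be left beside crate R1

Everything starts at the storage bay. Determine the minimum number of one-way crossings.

5

Counting alone: the engineer can take at most 2 across per trip to the lab module, so moving all 4 needs at least 2 loaded trips out, with a return between consecutive ones — at least 3 crossings.
The safety rule pushes this higher. Following every safe sequence of crossings, the most of the 4 that can be at the lab module as the airlock pod arrives there on crossing 3 is 3 — never all 4.
So no plan with fewer than 5 crossings exists, and this one achieves 5:
1. Engineer goes to the lab module with crate R1 and crate R2.  [the storage bay: crate K6, crate R6 | the lab module: crate R1, crate R2]
2. Engineer goes back to the storage bay with crate R1.  [the storage bay: crate K6, crate R1, crate R6 | the lab module: crate R2]
3. Engineer goes to the lab module with crate K6 and crate R1.  [the storage bay: crate R6 | the lab module: crate K6, crate R1, crate R2]
4. Engineer goes back to the storage bay with crate R2.  [the storage bay: crate R2, crate R6 | the lab module: crate K6, crate R1]
5. Engineer goes to the lab module with crate R2 and crate R6.  [the storage bay: — | the lab module: crate K6, crate R1, crate R2, crate R6]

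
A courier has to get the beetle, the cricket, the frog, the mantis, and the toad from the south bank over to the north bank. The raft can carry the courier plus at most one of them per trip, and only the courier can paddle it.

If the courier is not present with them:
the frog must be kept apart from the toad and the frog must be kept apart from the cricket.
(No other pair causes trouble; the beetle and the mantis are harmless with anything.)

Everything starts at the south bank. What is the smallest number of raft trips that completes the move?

11

Counting alone: the courier can take at most 1 across per trip to the north bank, so moving all 5 needs at least 5 loaded trips out, with a return between consecutive ones — at least 9 crossings.
The safety rule pushes this higher. Following every safe sequence of crossings, the most of the 5 that can be at the north bank as the raft arrives there on crossing 9 is 4 — never all 5.
So no plan with fewer than 11 crossings exists, and this one achieves 11:
1. Courier goes to the north bank with the frog.  [the south bank: the beetle, the cricket, the mantis, the toad | the north bank: the frog]
2. Courier goes back to the south bank alone.  [the south bank: the beetle, the cricket, the mantis, the toad | the north bank: the frog]
3. Courier goes to the north bank with the beetle.  [the south bank: the cricket, the mantis, the toad | the north bank: the beetle, the frog]
4. Courier goes back to the south bank alone.  [the south bank: the cricket, the mantis, the toad | the north bank: the beetle, the frog]
5. Courier goes to the north bank with the cricket.  [the south bank: the mantis, the toad | the north bank: the beetle, the cricket, the frog]
6. Courier goes back to the south bank with the frog.  [the south bank: the frog, the mantis, the toad | the north bank: the beetle, the cricket]
7. Courier goes to the north bank with the toad.  [the south bank: the frog, the mantis | the north bank: the beetle, the cricket, the toad]
8. Courier goes back to the south bank alone.  [the south bank: the frog, the mantis | the north bank: the beetle, the cricket, the toad]
9. Courier goes to the north bank with the mantis.  [the south bank: the frog | the north bank: the beetle, the cricket, the mantis, the toad]
10. Courier goes back to the south bank alone.  [the south bank: the frog | the north bank: the beetle, the cricket, the mantis, the toad]
11. Courier goes to the north bank with the frog.  [the south bank: — | the north bank: the beetle, the cricket, the frog, the mantis, the toad]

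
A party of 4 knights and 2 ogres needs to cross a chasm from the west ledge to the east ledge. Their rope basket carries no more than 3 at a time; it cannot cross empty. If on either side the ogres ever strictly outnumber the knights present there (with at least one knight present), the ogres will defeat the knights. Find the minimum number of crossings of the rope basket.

5

Counting alone: each trip to the east ledge takes at most 3 across and each return brings at least 1 back, so after t trips out (and t−1 returns) at most 3t − (t−1) of the 6 are across; that first reaches 6 at t = 3, so at least 5 crossings are needed.
The plan below uses exactly 5 crossings, so it is optimal:
1. 2 ogres → the east ledge.  (the west ledge: 4K 0O; the east ledge: 0K 2O)
2. 1 ogre ← the west ledge.  (the west ledge: 4K 1O; the east ledge: 0K 1O)
3. 2 knights and 1 ogre → the east ledge.  (the west ledge: 2K 0O; the east ledge: 2K 2O)
4. 1 ogre ← the west ledge.  (the west ledge: 2K 1O; the east ledge: 2K 1O)
5. 2 knights and 1 ogre → the east ledge.  (the west ledge: 0K 0O; the east ledge: 4K 2O)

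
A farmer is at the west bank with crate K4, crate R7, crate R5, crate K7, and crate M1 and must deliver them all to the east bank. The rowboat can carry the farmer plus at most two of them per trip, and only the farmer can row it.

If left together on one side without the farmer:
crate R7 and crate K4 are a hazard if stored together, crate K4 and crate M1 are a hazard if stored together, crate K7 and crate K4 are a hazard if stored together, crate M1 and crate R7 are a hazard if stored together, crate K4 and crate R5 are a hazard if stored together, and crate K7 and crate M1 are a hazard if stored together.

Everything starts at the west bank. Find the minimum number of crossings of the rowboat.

Counting alone: the farmer can take at most 2 across per trip to the east bank, so moving all 5 needs at least 3 loaded trips out, with a return between consecutive ones — at least 5 crossings.
The safety rule pushes this higher. Following every safe sequence of crossings, the most of the 5 that can be at the east bank as the rowboat arrives there on crossing 5 is 4 — never all 5.
So no plan with fewer than 7 crossings exists, and this one achieves 7:
1. Farmer goes to the east bank with crate K4 and crate M1.
2. Farmer goes back to the west bank with crate K4.
3. Farmer goes to the east bank with crate K4 and crate R5.
4. Farmer goes back to the west bank with crate K4.
5. Farmer goes to the east bank with crate K7 and crate R7.
6. Farmer goes back to the west bank with crate M1.
7. Farmer goes to the east bank with crate K4 and crate M1.

7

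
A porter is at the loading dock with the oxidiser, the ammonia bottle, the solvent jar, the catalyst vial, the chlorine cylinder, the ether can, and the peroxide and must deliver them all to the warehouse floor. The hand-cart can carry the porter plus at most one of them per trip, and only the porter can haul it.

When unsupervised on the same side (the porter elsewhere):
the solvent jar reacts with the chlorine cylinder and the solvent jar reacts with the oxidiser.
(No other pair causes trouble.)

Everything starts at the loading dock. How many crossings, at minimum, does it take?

Counting alone: the porter can take at most 1 across per trip to the warehouse floor, so moving all 7 needs at least 7 loaded trips out, with a return between consecutive ones — at least 13 crossings.
The safety rule pushes this higher. Following every safe sequence of crossings, the most of the 7 that can be at the warehouse floor as the hand-cart arrives there on crossing 13 is 6 — never all 7.
So no plan with fewer than 15 crossings exists, and this one achieves 15:
1. Porter goes to the warehouse floor with the solvent jar.  [the loading dock: the ammonia bottle, the catalyst vial, the chlorine cylinder, the ether can, the oxidiser, the peroxide | the warehouse floor: the solvent jar]
2. Porter goes back to the loading dock alone.  [the loading dock: the ammonia bottle, the catalyst vial, the chlorine cylinder, the ether can, the oxidiser, the peroxide | the warehouse floor: the solvent jar]
3. Porter goes to the warehouse floor with the oxidiser.  [the loading dock: the ammonia bottle, the catalyst vial, the chlorine cylinder, the ether can, the peroxide | the warehouse floor: the oxidiser, the solvent jar]
4. Porter goes back to the loading dock with the solvent jar.  [the loading dock: the ammonia bottle, the catalyst vial, the chlorine cylinder, the ether can, the peroxide, the solvent jar | the warehouse floor: the oxidiser]
5. Porter goes to the warehouse floor with the chlorine cylinder.  [the loading dock: the ammonia bottle, the catalyst vial, the ether can, the peroxide, the solvent jar | the warehouse floor: the chlorine cylinder, the oxidiser]
6. Porter goes back to the loading dock alone.  [the loading dock: the ammonia bottle, the catalyst vial, the ether can, the peroxide, the solvent jar | the warehouse floor: the chlorine cylinder, the oxidiser]
7. Porter goes to the warehouse floor with the ammonia bottle.  [the loading dock: the catalyst vial, the ether can, the peroxide, the solvent jar | the warehouse floor: the ammonia bottle, the chlorine cylinder, the oxidiser]
8. Porter goes back to the loading dock alone.  [the loading dock: the catalyst vial, the ether can, the peroxide, the solvent jar | the warehouse floor: the ammonia bottle, the chlorine cylinder, the oxidiser]
9. Porter goes to the warehouse floor with the catalyst vial.  [the loading dock: the ether can, the peroxide, the solvent jar | the warehouse floor: the ammonia bottle, the catalyst vial, the chlorine cylinder, the oxidiser]
10. Porter goes back to the loading dock alone.  [the loading dock: the ether can, the peroxide, the solvent jar | the warehouse floor: the ammonia bottle, the catalyst vial, the chlorine cylinder, the oxidiser]
11. Porter goes to the warehouse floor with the ether can.  [the loading dock: the peroxide, the solvent jar | the warehouse floor: the ammonia bottle, the catalyst vial, the chlorine cylinder, the ether can, the oxidiser]
12. Porter goes back to the loading dock alone.  [the loading dock: the peroxide, the solvent jar | the warehouse floor: the ammonia bottle, the catalyst vial, the chlorine cylinder, the ether can, the oxidiser]
13. Porter goes to the warehouse floor with the peroxide.  [the loading dock: the solvent jar | the warehouse floor: the ammonia bottle, the catalyst vial, the chlorine cylinder, the ether can, the oxidiser, the peroxide]
14. Porter goes back to the loading dock alone.  [the loading dock: the solvent jar | the warehouse floor: the ammonia bottle, the catalyst vial, the chlorine cylinder, the ether can, the oxidiser, the peroxide]
15. Porter goes to the warehouse floor with the solvent jar.  [the loading dock: — | the warehouse floor: the ammonia bottle, the catalyst vial, the chlorine cylinder, the ether can, the oxidiser, the peroxide, the solvent jar]

15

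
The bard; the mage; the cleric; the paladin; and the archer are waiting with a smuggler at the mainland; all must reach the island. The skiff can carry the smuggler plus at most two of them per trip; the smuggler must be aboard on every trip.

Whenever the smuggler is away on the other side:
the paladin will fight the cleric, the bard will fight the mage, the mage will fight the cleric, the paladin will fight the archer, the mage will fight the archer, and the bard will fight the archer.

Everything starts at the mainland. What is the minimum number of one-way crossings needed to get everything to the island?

Whatever the first load, the items left behind include a forbidden pair without the smuggler. No opening move is safe, so no plan exists.

impossible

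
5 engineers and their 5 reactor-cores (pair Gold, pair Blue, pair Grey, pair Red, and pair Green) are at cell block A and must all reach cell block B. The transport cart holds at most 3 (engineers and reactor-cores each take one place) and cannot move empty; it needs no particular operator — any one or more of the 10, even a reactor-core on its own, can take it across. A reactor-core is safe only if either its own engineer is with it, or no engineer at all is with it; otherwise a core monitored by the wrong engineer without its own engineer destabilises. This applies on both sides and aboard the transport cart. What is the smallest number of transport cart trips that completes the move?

11

Counting alone: each trip to cell block B takes at most 3 across and each return brings at least 1 back, so after t trips out (and t−1 returns) at most 3t − (t−1) of the 10 are across; that first reaches 10 at t = 5, so at least 9 crossings are needed.
The safety rule pushes this higher. Following every safe sequence of crossings, the most of the 10 that can be at cell block B as the transport cart arrives there on crossing 9 is 9 — never all 10.
So no plan with fewer than 11 crossings exists, and this one achieves 11:
1. engineer Gold and reactor-core Gold cross → cell block B.
2. engineer Gold crosses ← cell block A.
3. reactor-core Blue, reactor-core Grey, and reactor-core Red cross → cell block B.
4. reactor-core Gold crosses ← cell block A.
5. engineer Blue, engineer Grey, and engineer Red cross → cell block B.
6. engineer Blue and reactor-core Blue cross ← cell block A.
7. engineer Blue, engineer Gold, and engineer Green cross → cell block B.
8. reactor-core Grey crosses ← cell block A.
9. reactor-core Blue and reactor-core Gold cross → cell block B.
10. reactor-core Gold crosses ← cell block A.
11. reactor-core Gold, reactor-core Green, and reactor-core Grey cross → cell block B.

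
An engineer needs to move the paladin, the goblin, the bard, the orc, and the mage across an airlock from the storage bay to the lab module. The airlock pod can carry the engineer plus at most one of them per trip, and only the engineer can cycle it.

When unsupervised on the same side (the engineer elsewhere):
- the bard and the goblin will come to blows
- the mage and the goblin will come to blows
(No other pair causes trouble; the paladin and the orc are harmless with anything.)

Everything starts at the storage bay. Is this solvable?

1. Engineer goes to the lab module with the goblin.  [the storage bay: the bard, the mage, the orc, the paladin | the lab module: the goblin]
2. Engineer goes back to the storage bay alone.  [the storage bay: the bard, the mage, the orc, the paladin | the lab module: the goblin]
3. Engineer goes to the lab module with the paladin.  [the storage bay: the bard, the mage, the orc | the lab module: the goblin, the paladin]
4. Engineer goes back to the storage bay alone.  [the storage bay: the bard, the mage, the orc | the lab module: the goblin, the paladin]
5. Engineer goes to the lab module with the bard.  [the storage bay: the mage, the orc | the lab module: the bard, the goblin, the paladin]
6. Engineer goes back to the storage bay with the goblin.  [the storage bay: the goblin, the mage, the orc | the lab module: the bard, the paladin]
7. Engineer goes to the lab module with the mage.  [the storage bay: the goblin, the orc | the lab module: the bard, the mage, the paladin]
8. Engineer goes back to the storage bay alone.  [the storage bay: the goblin, the orc | the lab module: the bard, the mage, the paladin]
9. Engineer goes to the lab module with the orc.  [the storage bay: the goblin | the lab module: the bard, the mage, the orc, the paladin]
10. Engineer goes back to the storage bay alone.  [the storage bay: the goblin | the lab module: the bard, the mage, the orc, the paladin]
11. Engineer goes to the lab module with the goblin.  [the storage bay: — | the lab module: the bard, the goblin, the mage, the orc, the paladin]

Yes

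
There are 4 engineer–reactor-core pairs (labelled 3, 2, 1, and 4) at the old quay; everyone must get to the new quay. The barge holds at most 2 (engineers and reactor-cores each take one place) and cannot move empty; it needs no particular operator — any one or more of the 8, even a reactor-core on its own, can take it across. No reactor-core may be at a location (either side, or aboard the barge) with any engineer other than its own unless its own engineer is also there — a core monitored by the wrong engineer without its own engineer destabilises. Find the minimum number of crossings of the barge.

Following every safe sequence of crossings from the start, the most of the 8 that can be at the new quay as the barge arrives there on crossings 1, 3, 5 is 2, 3, 4 respectively; the best ever achieved is 4 of 8.
From crossing 7 on, no configuration arises that was not already reachable earlier: only 44 distinct safe configurations (who is on which side, and where the barge is) can ever be reached, none of them has everyone across, and every continuation just revisits them. So no valid plan exists.

impossible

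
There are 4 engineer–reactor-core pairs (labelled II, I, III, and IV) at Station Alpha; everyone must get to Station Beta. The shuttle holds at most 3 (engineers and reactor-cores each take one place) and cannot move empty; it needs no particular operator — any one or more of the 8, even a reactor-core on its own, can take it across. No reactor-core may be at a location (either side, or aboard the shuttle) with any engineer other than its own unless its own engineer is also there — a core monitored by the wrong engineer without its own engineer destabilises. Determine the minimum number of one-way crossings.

Counting alone: each trip to Station Beta takes at most 3 across and each return brings at least 1 back, so after t trips out (and t−1 returns) at most 3t − (t−1) of the 8 are across; that first reaches 8 at t = 4, so at least 7 crossings are needed.
The safety rule pushes this higher. Following every safe sequence of crossings, the most of the 8 that can be at Station Beta as the shuttle arrives there on crossing 7 is 7 — never all 8.
So no plan with fewer than 9 crossings exists, and this one achieves 9:
1. engineer II and reactor-core II cross → Station Beta.
2. engineer II crosses ← Station Alpha.
3. engineer I, engineer II, and reactor-core I cross → Station Beta.
4. engineer II and reactor-core II cross ← Station Alpha.
5. engineer II, engineer III, and engineer IV cross → Station Beta.
6. reactor-core I crosses ← Station Alpha.
7. reactor-core I and reactor-core II cross → Station Beta.
8. reactor-core II crosses ← Station Alpha.
9. reactor-core II, reactor-core III, and reactor-core IV cross → Station Beta.

9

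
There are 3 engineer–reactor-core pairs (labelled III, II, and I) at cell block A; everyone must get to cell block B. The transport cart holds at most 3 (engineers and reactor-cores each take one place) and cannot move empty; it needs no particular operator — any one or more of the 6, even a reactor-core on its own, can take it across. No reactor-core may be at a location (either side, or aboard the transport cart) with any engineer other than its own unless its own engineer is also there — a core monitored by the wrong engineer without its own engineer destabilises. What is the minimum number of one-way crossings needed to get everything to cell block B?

5

Counting alone: each trip to cell block B takes at most 3 across and each return brings at least 1 back, so after t trips out (and t−1 returns) at most 3t − (t−1) of the 6 are across; that first reaches 6 at t = 3, so at least 5 crossings are needed.
The plan below uses exactly 5 crossings, so it is optimal:
1. engineer III and reactor-core III cross → cell block B.
2. engineer III crosses ← cell block A.
3. engineer I, engineer II, and engineer III cross → cell block B.
4. reactor-core III crosses ← cell block A.
5. reactor-core I, reactor-core II, and reactor-core III cross → cell block B.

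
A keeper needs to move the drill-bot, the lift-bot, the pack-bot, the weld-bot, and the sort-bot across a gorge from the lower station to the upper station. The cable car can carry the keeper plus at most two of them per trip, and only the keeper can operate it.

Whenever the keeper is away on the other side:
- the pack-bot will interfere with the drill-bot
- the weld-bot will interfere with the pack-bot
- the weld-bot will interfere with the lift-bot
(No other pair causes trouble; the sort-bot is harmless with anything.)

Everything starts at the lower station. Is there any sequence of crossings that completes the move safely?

Yes

1. Keeper goes to the upper station with the drill-bot and the weld-bot.  [the lower station: the lift-bot, the pack-bot, the sort-bot | the upper station: the drill-bot, the weld-bot]
2. Keeper goes back to the lower station alone.  [the lower station: the lift-bot, the pack-bot, the sort-bot | the upper station: the drill-bot, the weld-bot]
3. Keeper goes to the upper station with the sort-bot.  [the lower station: the lift-bot, the pack-bot | the upper station: the drill-bot, the sort-bot, the weld-bot]
4. Keeper goes back to the lower station alone.  [the lower station: the lift-bot, the pack-bot | the upper station: the drill-bot, the sort-bot, the weld-bot]
5. Keeper goes to the upper station with the lift-bot and the pack-bot.  [the lower station: — | the upper station: the drill-bot, the lift-bot, the pack-bot, the sort-bot, the weld-bot]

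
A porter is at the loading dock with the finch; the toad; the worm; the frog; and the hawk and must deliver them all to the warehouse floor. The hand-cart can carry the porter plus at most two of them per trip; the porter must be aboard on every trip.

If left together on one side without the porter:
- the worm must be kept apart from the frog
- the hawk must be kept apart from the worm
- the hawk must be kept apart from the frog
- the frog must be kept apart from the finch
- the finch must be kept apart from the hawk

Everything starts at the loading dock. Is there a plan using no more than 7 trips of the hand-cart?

Yes

Yes — this plan uses 7 crossings (≤ 7):
1. Porter goes to the warehouse floor with the frog and the hawk.  [the loading dock: the finch, the toad, the worm | the warehouse floor: the frog, the hawk]
2. Porter goes back to the loading dock with the frog.  [the loading dock: the finch, the frog, the toad, the worm | the warehouse floor: the hawk]
3. Porter goes to the warehouse floor with the finch and the worm.  [the loading dock: the frog, the toad | the warehouse floor: the finch, the hawk, the worm]
4. Porter goes back to the loading dock with the hawk.  [the loading dock: the frog, the hawk, the toad | the warehouse floor: the finch, the worm]
5. Porter goes to the warehouse floor with the frog and the toad.  [the loading dock: the hawk | the warehouse floor: the finch, the frog, the toad, the worm]
6. Porter goes back to the loading dock with the frog.  [the loading dock: the frog, the hawk | the warehouse floor: the finch, the toad, the worm]
7. Porter goes to the warehouse floor with the frog and the hawk.  [the loading dock: — | the warehouse floor: the finch, the frog, the hawk, the toad, the worm]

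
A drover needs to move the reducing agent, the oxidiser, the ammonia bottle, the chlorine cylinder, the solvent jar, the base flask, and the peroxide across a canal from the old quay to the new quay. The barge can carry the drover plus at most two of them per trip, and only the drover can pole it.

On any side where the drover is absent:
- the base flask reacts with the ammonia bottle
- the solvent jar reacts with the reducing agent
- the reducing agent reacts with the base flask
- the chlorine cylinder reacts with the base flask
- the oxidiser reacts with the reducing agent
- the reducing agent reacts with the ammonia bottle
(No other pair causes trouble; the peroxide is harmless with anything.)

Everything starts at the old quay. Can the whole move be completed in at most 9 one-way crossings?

No

Counting alone: the drover can take at most 2 across per trip to the new quay, so moving all 7 needs at least 4 loaded trips out, with a return between consecutive ones — at least 7 crossings.
The safety rule pushes this higher. Following every safe sequence of crossings, the most of the 7 that can be at the new quay as the barge arrives there on crossings 7, 9 is 5, 6 respectively — never all 7.
So the move cannot be finished within 9 crossings. (The shortest complete plan takes 11:)
1. Drover goes to the new quay with the base flask and the reducing agent.  [the old quay: the ammonia bottle, the chlorine cylinder, the oxidiser, the peroxide, the solvent jar | the new quay: the base flask, the reducing agent]
2. Drover goes back to the old quay with the reducing agent.  [the old quay: the ammonia bottle, the chlorine cylinder, the oxidiser, the peroxide, the reducing agent, the solvent jar | the new quay: the base flask]
3. Drover goes to the new quay with the oxidiser and the reducing agent.  [the old quay: the ammonia bottle, the chlorine cylinder, the peroxide, the solvent jar | the new quay: the base flask, the oxidiser, the reducing agent]
4. Drover goes back to the old quay with the reducing agent.  [the old quay: the ammonia bottle, the chlorine cylinder, the peroxide, the reducing agent, the solvent jar | the new quay: the base flask, the oxidiser]
5. Drover goes to the new quay with the reducing agent and the solvent jar.  [the old quay: the ammonia bottle, the chlorine cylinder, the peroxide | the new quay: the base flask, the oxidiser, the reducing agent, the solvent jar]
6. Drover goes back to the old quay with the reducing agent.  [the old quay: the ammonia bottle, the chlorine cylinder, the peroxide, the reducing agent | the new quay: the base flask, the oxidiser, the solvent jar]
7. Drover goes to the new quay with the peroxide and the reducing agent.  [the old quay: the ammonia bottle, the chlorine cylinder | the new quay: the base flask, the oxidiser, the peroxide, the reducing agent, the solvent jar]
8. Drover goes back to the old quay with the reducing agent.  [the old quay: the ammonia bottle, the chlorine cylinder, the reducing agent | the new quay: the base flask, the oxidiser, the peroxide, the solvent jar]
9. Drover goes to the new quay with the ammonia bottle and the chlorine cylinder.  [the old quay: the reducing agent | the new quay: the ammonia bottle, the base flask, the chlorine cylinder, the oxidiser, the peroxide, the solvent jar]
10. Drover goes back to the old quay with the base flask.  [the old quay: the base flask, the reducing agent | the new quay: the ammonia bottle, the chlorine cylinder, the oxidiser, the peroxide, the solvent jar]
11. Drover goes to the new quay with the base flask and the reducing agent.  [the old quay: — | the new quay: the ammonia bottle, the base flask, the chlorine cylinder, the oxidiser, the peroxide, the reducing agent, the solvent jar]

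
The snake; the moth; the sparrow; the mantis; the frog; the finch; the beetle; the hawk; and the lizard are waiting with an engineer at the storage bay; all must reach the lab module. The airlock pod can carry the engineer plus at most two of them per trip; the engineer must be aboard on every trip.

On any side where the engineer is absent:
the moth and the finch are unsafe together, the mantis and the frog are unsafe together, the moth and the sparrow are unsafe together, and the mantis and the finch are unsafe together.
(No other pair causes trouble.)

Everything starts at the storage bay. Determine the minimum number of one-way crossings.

11

Counting alone: the engineer can take at most 2 across per trip to the lab module, so moving all 9 needs at least 5 loaded trips out, with a return between consecutive ones — at least 9 crossings.
The safety rule pushes this higher. Following every safe sequence of crossings, the most of the 9 that can be at the lab module as the airlock pod arrives there on crossing 9 is 8 — never all 9.
So no plan with fewer than 11 crossings exists, and this one achieves 11:
1. Engineer goes to the lab module with the mantis and the moth.  [the storage bay: the beetle, the finch, the frog, the hawk, the lizard, the snake, the sparrow | the lab module: the mantis, the moth]
2. Engineer goes back to the storage bay alone.  [the storage bay: the beetle, the finch, the frog, the hawk, the lizard, the snake, the sparrow | the lab module: the mantis, the moth]
3. Engineer goes to the lab module with the snake.  [the storage bay: the beetle, the finch, the frog, the hawk, the lizard, the sparrow | the lab module: the mantis, the moth, the snake]
4. Engineer goes back to the storage bay alone.  [the storage bay: the beetle, the finch, the frog, the hawk, the lizard, the sparrow | the lab module: the mantis, the moth, the snake]
5. Engineer goes to the lab module with the frog and the sparrow.  [the storage bay: the beetle, the finch, the hawk, the lizard | the lab module: the frog, the mantis, the moth, the snake, the sparrow]
6. Engineer goes back to the storage bay with the mantis and the moth.  [the storage bay: the beetle, the finch, the hawk, the lizard, the mantis, the moth | the lab module: the frog, the snake, the sparrow]
7. Engineer goes to the lab module with the beetle and the finch.  [the storage bay: the hawk, the lizard, the mantis, the moth | the lab module: the beetle, the finch, the frog, the snake, the sparrow]
8. Engineer goes back to the storage bay alone.  [the storage bay: the hawk, the lizard, the mantis, the moth | the lab module: the beetle, the finch, the frog, the snake, the sparrow]
9. Engineer goes to the lab module with the hawk and the lizard.  [the storage bay: the mantis, the moth | the lab module: the beetle, the finch, the frog, the hawk, the lizard, the snake, the sparrow]
10. Engineer goes back to the storage bay alone.  [the storage bay: the mantis, the moth | the lab module: the beetle, the finch, the frog, the hawk, the lizard, the snake, the sparrow]
11. Engineer goes to the lab module with the mantis and the moth.  [the storage bay: — | the lab module: the beetle, the finch, the frog, the hawk, the lizard, the mantis, the moth, the snake, the sparrow]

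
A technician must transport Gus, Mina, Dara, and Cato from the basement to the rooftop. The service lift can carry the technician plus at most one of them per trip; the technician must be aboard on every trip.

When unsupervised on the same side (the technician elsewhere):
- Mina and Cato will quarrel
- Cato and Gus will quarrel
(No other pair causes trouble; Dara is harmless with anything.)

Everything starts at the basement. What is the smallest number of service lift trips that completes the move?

9

Counting alone: the technician can take at most 1 across per trip to the rooftop, so moving all 4 needs at least 4 loaded trips out, with a return between consecutive ones — at least 7 crossings.
The safety rule pushes this higher. Following every safe sequence of crossings, the most of the 4 that can be at the rooftop as the service lift arrives there on crossing 7 is 3 — never all 4.
So no plan with fewer than 9 crossings exists, and this one achieves 9:
1. Technician goes to the rooftop with Cato.
2. Technician goes back to the basement alone.
3. Technician goes to the rooftop with Gus.
4. Technician goes back to the basement with Cato.
5. Technician goes to the rooftop with Mina.
6. Technician goes back to the basement alone.
7. Technician goes to the rooftop with Dara.
8. Technician goes back to the basement alone.
9. Technician goes to the rooftop with Cato.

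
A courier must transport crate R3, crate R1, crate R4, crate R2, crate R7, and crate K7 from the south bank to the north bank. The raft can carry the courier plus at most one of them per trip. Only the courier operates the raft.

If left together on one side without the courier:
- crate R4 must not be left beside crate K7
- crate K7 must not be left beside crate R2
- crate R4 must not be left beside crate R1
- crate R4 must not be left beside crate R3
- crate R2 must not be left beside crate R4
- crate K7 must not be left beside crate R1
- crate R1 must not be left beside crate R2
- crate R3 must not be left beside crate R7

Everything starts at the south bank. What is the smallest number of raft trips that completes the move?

impossible

Whatever the first load, the items left behind include a forbidden pair without the courier. No opening move is safe, so no plan exists.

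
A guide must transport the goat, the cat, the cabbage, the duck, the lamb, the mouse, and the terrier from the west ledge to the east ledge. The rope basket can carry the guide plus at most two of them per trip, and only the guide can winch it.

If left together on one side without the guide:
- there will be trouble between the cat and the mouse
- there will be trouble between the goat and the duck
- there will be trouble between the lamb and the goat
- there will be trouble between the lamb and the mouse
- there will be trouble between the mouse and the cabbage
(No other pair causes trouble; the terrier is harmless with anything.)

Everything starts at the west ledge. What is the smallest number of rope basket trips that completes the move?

Counting alone: the guide can take at most 2 across per trip to the east ledge, so moving all 7 needs at least 4 loaded trips out, with a return between consecutive ones — at least 7 crossings.
The safety rule pushes this higher. Following every safe sequence of crossings, the most of the 7 that can be at the east ledge as the rope basket arrives there on crossing 7 is 6 — never all 7.
So no plan with fewer than 9 crossings exists, and this one achieves 9:
1. Guide goes to the east ledge with the goat and the mouse.  [the west ledge: the cabbage, the cat, the duck, the lamb, the terrier | the east ledge: the goat, the mouse]
2. Guide goes back to the west ledge alone.  [the west ledge: the cabbage, the cat, the duck, the lamb, the terrier | the east ledge: the goat, the mouse]
3. Guide goes to the east ledge with the cat.  [the west ledge: the cabbage, the duck, the lamb, the terrier | the east ledge: the cat, the goat, the mouse]
4. Guide goes back to the west ledge with the mouse.  [the west ledge: the cabbage, the duck, the lamb, the mouse, the terrier | the east ledge: the cat, the goat]
5. Guide goes to the east ledge with the cabbage and the lamb.  [the west ledge: the duck, the mouse, the terrier | the east ledge: the cabbage, the cat, the goat, the lamb]
6. Guide goes back to the west ledge with the goat.  [the west ledge: the duck, the goat, the mouse, the terrier | the east ledge: the cabbage, the cat, the lamb]
7. Guide goes to the east ledge with the duck and the terrier.  [the west ledge: the goat, the mouse | the east ledge: the cabbage, the cat, the duck, the lamb, the terrier]
8. Guide goes back to the west ledge alone.  [the west ledge: the goat, the mouse | the east ledge: the cabbage, the cat, the duck, the lamb, the terrier]
9. Guide goes to the east ledge with the goat and the mouse.  [the west ledge: — | the east ledge: the cabbage, the cat, the duck, the goat, the lamb, the mouse, the terrier]

9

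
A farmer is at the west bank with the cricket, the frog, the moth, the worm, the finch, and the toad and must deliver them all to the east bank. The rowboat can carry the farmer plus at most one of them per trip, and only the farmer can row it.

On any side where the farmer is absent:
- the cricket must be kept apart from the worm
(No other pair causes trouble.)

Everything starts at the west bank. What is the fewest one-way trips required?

Counting alone: the farmer can take at most 1 across per trip to the east bank, so moving all 6 needs at least 6 loaded trips out, with a return between consecutive ones — at least 11 crossings.
The plan below uses exactly 11 crossings, so it is optimal:
1. Farmer goes to the east bank with the cricket.
2. Farmer goes back to the west bank alone.
3. Farmer goes to the east bank with the frog.
4. Farmer goes back to the west bank alone.
5. Farmer goes to the east bank with the moth.
6. Farmer goes back to the west bank alone.
7. Farmer goes to the east bank with the finch.
8. Farmer goes back to the west bank alone.
9. Farmer goes to the east bank with the toad.
10. Farmer goes back to the west bank alone.
11. Farmer goes to the east bank with the worm.

11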